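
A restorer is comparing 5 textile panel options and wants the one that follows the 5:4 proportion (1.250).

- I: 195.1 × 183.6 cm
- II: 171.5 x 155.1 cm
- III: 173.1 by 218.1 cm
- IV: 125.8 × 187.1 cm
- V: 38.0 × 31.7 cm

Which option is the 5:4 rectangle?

Target 5:4 ≈ 1.250.
I: 1.063 (Δ0.187)  II: 1.106 (Δ0.144)  III: 1.260 (Δ0.010)  IV: 1.487 (Δ0.237)  V: 1.199 (Δ0.051)

III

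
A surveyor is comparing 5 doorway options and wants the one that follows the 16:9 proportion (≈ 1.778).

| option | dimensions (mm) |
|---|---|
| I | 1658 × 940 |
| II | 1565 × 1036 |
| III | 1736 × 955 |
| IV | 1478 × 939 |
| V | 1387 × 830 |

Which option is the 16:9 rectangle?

Target 16:9 ≈ 1.778.
I: 1.764 (Δ0.014)  II: 1.511 (Δ0.267)  III: 1.818 (Δ0.040)  IV: 1.574 (Δ0.204)  V: 1.671 (Δ0.107)

I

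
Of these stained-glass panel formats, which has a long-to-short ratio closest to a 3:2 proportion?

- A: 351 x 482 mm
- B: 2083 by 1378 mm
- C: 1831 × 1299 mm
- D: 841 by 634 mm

Ratios (long/short): A ≈ 1.373; B ≈ 1.512; C ≈ 1.410; D ≈ 1.326.
3:2 ≈ 1.500; option B is nearest (Δ 0.012).

B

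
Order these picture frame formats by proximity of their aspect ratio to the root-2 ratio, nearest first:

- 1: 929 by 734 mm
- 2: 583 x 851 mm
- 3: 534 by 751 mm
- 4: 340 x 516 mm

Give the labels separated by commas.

Ratios: 1 = 929 / 734 ≈ 1.266; 2 = 851 / 583 ≈ 1.460; 3 = 751 / 534 ≈ 1.406; 4 = 516 / 340 ≈ 1.518.
|Δ from 1.414|: 1 0.148; 2 0.046; 3 0.008; 4 0.104.

3, 2, 4, 1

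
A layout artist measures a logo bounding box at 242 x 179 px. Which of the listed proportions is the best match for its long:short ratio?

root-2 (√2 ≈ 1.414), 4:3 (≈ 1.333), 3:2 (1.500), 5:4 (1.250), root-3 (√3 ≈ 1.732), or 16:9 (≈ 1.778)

4:3

Ratio = 242 / 179 ≈ 1.352.
Distances: root-2 1.414 (Δ 0.062); 4:3 1.333 (Δ 0.019); 3:2 1.500 (Δ 0.148); 5:4 1.250 (Δ 0.102); root-3 1.732 (Δ 0.380); 16:9 1.778 (Δ 0.426).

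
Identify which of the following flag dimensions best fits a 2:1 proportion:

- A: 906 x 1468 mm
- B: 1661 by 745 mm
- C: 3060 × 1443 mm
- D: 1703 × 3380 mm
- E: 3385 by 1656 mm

D

Target 2:1 ≈ 2.000.
A: 1.620 (Δ0.380)  B: 2.230 (Δ0.230)  C: 2.121 (Δ0.121)  D: 1.985 (Δ0.015)  E: 2.044 (Δ0.044)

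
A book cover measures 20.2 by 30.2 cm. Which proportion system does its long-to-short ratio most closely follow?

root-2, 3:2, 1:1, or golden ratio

30.2/20.2 ≈ 1.495. Nearest candidates are 3:2 (1.500, off by 0.005) and root-2 (1.414, off by 0.081).

3:2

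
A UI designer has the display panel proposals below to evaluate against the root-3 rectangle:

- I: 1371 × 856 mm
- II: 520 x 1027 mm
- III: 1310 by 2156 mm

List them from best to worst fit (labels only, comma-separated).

Ratios: I = 1371 / 856 ≈ 1.602; II = 1027 / 520 ≈ 1.975; III = 2156 / 1310 ≈ 1.646.
|Δ from 1.732|: I 0.130; II 0.243; III 0.086.

III, I, II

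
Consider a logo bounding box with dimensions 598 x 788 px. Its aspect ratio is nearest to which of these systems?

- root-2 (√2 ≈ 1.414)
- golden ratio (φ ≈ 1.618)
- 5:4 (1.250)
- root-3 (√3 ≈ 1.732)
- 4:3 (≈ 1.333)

Ratio = 788 / 598 ≈ 1.318.
Distances: root-2 1.414 (Δ 0.096); golden ratio 1.618 (Δ 0.300); 5:4 1.250 (Δ 0.068); root-3 1.732 (Δ 0.414); 4:3 1.333 (Δ 0.015).

4:3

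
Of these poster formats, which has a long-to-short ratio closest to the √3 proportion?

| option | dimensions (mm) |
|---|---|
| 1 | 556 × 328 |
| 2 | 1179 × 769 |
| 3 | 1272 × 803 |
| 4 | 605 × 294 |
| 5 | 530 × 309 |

5

Target root-3 ≈ 1.732.
1: 1.695 (Δ0.037)  2: 1.533 (Δ0.199)  3: 1.584 (Δ0.148)  4: 2.058 (Δ0.326)  5: 1.715 (Δ0.017)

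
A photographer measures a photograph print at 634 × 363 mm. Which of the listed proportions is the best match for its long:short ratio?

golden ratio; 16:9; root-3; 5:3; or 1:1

634/363 ≈ 1.747. Nearest candidates are root-3 (1.732, off by 0.015) and 16:9 (1.778, off by 0.031).

root-3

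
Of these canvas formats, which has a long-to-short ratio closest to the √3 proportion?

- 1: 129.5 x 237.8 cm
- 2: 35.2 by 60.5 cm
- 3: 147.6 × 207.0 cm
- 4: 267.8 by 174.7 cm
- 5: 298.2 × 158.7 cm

2

Ratios (long/short): 1 ≈ 1.836; 2 ≈ 1.719; 3 ≈ 1.402; 4 ≈ 1.533; 5 ≈ 1.879.
root-3 ≈ 1.732; option 2 is nearest (Δ 0.013).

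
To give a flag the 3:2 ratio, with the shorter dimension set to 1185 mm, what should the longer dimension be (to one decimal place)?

1777.5 mm

3:2 = 1.50000.
Longer side = 1185 × 1.50000 ≈ 1777.500 → 1777.5 mm.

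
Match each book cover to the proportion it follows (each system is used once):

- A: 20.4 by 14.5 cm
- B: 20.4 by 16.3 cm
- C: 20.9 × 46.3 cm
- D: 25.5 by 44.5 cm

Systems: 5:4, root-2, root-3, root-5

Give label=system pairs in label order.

Ratios: A ≈ 1.407; B ≈ 1.252; C ≈ 2.215; D ≈ 1.745.
Targets: 5:4 ≈ 1.250; root-2 ≈ 1.414; root-3 ≈ 1.732; root-5 ≈ 2.236.

A=root-2, B=5:4, C=root-5, D=root-3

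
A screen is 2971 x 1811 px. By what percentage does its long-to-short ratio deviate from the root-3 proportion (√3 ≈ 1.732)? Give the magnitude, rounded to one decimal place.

Ratio = 2971 / 1811 ≈ 1.6405.
Ideal root-3 ≈ 1.7321. |1.6405 − 1.7321| / 1.7321 ≈ 5.29% → 5.3%.

5.3%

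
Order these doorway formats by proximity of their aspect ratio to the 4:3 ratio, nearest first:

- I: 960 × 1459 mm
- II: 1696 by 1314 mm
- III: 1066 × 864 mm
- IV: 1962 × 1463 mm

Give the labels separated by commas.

I: 1459/960 ≈ 1.520 → |1.520 − 1.333| = 0.187
II: 1696/1314 ≈ 1.291 → |1.291 − 1.333| = 0.042
III: 1066/864 ≈ 1.234 → |1.234 − 1.333| = 0.099
IV: 1962/1463 ≈ 1.341 → |1.341 − 1.333| = 0.008

IV, II, III, I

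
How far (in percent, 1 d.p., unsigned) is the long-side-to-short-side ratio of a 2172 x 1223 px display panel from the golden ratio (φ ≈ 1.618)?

9.8%

Ratio = 2172 / 1223 ≈ 1.7760.
Ideal golden ratio ≈ 1.6180. |1.7760 − 1.6180| / 1.6180 ≈ 9.77% → 9.8%.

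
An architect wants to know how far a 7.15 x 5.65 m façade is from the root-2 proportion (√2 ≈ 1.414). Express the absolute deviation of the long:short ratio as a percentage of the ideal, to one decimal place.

10.5%

Ratio = 7.15 / 5.65 ≈ 1.2655.
Ideal root-2 ≈ 1.4142. |1.2655 − 1.4142| / 1.4142 ≈ 10.51% → 10.5%.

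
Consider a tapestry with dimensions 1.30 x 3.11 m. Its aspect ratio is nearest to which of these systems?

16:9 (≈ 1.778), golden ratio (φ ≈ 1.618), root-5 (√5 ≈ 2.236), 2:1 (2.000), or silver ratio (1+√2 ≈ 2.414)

Ratio = 3.11 / 1.30 ≈ 2.392.
Distances: 16:9 1.778 (Δ 0.614); golden ratio 1.618 (Δ 0.774); root-5 2.236 (Δ 0.156); 2:1 2.000 (Δ 0.392); silver ratio 2.414 (Δ 0.022).

silver ratio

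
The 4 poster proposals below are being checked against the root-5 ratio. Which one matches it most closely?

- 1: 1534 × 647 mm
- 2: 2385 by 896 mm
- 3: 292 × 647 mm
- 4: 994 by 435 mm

3

Target root-5 ≈ 2.236.
1: 2.371 (Δ0.135)  2: 2.662 (Δ0.426)  3: 2.216 (Δ0.020)  4: 2.285 (Δ0.049)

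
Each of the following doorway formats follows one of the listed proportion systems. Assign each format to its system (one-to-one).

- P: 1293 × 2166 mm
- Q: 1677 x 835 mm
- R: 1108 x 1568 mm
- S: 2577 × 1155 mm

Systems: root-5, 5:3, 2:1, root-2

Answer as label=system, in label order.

Ratios: P ≈ 1.675; Q ≈ 2.008; R ≈ 1.415; S ≈ 2.231.
Targets: root-5 ≈ 2.236; 5:3 ≈ 1.667; 2:1 ≈ 2.000; root-2 ≈ 1.414.

P=5:3, Q=2:1, R=root-2, S=root-5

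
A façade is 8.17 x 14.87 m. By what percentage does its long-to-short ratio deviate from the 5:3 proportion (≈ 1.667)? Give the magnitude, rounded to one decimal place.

9.2%

Ratio = 14.87 / 8.17 ≈ 1.8201.
Ideal 5:3 ≈ 1.6667. |1.8201 − 1.6667| / 1.6667 ≈ 9.20% → 9.2%.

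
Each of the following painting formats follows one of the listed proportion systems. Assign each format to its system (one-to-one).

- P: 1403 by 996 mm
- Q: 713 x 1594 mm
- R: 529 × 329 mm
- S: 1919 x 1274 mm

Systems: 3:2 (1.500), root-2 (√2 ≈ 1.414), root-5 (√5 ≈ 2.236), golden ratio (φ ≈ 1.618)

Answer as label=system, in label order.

Ratios: P ≈ 1.409; Q ≈ 2.236; R ≈ 1.608; S ≈ 1.506.
Targets: 3:2 ≈ 1.500; root-2 ≈ 1.414; root-5 ≈ 2.236; golden ratio ≈ 1.618.

P=root-2, Q=root-5, R=golden ratio, S=3:2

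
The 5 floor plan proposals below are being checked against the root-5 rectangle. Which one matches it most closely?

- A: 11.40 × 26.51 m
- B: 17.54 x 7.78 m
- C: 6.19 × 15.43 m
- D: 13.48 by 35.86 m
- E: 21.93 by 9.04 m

Ratios (long/short): A ≈ 2.325; B ≈ 2.254; C ≈ 2.493; D ≈ 2.660; E ≈ 2.426.
root-5 ≈ 2.236; option B is nearest (Δ 0.018).

B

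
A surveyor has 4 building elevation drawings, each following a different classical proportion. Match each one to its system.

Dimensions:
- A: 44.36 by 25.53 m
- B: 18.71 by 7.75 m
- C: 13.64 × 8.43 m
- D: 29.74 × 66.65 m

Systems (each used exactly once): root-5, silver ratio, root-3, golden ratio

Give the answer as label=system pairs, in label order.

A=root-3, B=silver ratio, C=golden ratio, D=root-5

Ratios: A ≈ 1.738; B ≈ 2.414; C ≈ 1.618; D ≈ 2.241.
Targets: root-5 ≈ 2.236; silver ratio ≈ 2.414; root-3 ≈ 1.732; golden ratio ≈ 1.618.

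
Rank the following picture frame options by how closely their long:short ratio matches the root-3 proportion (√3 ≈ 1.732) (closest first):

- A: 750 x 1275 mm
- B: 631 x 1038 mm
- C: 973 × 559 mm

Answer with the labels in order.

C, A, B

A: 1275/750 ≈ 1.700 → |1.700 − 1.732| = 0.032
B: 1038/631 ≈ 1.645 → |1.645 − 1.732| = 0.087
C: 973/559 ≈ 1.741 → |1.741 − 1.732| = 0.009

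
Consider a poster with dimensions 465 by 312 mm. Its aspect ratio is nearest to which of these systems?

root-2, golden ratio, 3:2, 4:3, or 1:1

3:2

465/312 ≈ 1.490. Nearest candidates are 3:2 (1.500, off by 0.010) and root-2 (1.414, off by 0.076).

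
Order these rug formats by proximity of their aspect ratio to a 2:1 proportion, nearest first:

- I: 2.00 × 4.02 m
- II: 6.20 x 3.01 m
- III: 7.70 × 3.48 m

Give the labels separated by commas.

Ratios: I = 4.02 / 2.00 ≈ 2.010; II = 6.20 / 3.01 ≈ 2.060; III = 7.70 / 3.48 ≈ 2.213.
|Δ from 2.000|: I 0.010; II 0.060; III 0.213.

I, II, III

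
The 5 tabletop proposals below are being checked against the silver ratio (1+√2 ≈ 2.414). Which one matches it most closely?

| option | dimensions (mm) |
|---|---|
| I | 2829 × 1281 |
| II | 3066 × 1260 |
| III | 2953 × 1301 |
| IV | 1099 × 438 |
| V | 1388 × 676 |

Ratios (long/short): I ≈ 2.208; II ≈ 2.433; III ≈ 2.270; IV ≈ 2.509; V ≈ 2.053.
silver ratio ≈ 2.414; option II is nearest (Δ 0.019).

II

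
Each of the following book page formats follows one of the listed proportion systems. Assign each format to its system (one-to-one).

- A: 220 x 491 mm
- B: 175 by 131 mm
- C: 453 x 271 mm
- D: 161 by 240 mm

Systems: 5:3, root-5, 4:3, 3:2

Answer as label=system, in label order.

A=root-5, B=4:3, C=5:3, D=3:2

Ratios: A ≈ 2.232; B ≈ 1.336; C ≈ 1.672; D ≈ 1.491.
Targets: 5:3 ≈ 1.667; root-5 ≈ 2.236; 4:3 ≈ 1.333; 3:2 ≈ 1.500.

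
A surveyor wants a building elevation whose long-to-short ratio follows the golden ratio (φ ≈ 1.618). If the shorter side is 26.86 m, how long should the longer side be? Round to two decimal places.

golden ratio ≈ 1.61803.
Longer side = 26.86 × 1.61803 ≈ 43.4603 → 43.46 m.

43.46 m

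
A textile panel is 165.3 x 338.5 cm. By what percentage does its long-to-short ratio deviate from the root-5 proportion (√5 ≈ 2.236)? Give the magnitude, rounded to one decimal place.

Ratio = 338.5 / 165.3 ≈ 2.0478.
Ideal root-5 ≈ 2.2361. |2.0478 − 2.2361| / 2.2361 ≈ 8.42% → 8.4%.

8.4%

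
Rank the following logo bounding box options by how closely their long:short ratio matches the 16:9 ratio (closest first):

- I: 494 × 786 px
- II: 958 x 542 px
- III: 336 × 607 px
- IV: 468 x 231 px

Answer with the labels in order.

I: 786/494 ≈ 1.591 → |1.591 − 1.778| = 0.187
II: 958/542 ≈ 1.768 → |1.768 − 1.778| = 0.010
III: 607/336 ≈ 1.807 → |1.807 − 1.778| = 0.029
IV: 468/231 ≈ 2.026 → |2.026 − 1.778| = 0.248

II, III, I, IV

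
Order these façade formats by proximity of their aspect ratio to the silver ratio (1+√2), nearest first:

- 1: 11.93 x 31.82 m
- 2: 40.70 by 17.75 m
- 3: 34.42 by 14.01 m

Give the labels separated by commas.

1: 31.82/11.93 ≈ 2.667 → |2.667 − 2.414| = 0.253
2: 40.70/17.75 ≈ 2.293 → |2.293 − 2.414| = 0.121
3: 34.42/14.01 ≈ 2.457 → |2.457 − 2.414| = 0.043

3, 2, 1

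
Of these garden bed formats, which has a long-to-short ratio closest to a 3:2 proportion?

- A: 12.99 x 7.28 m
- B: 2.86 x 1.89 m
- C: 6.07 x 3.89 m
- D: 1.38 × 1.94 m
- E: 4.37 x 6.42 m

B

Ratios (long/short): A ≈ 1.784; B ≈ 1.513; C ≈ 1.560; D ≈ 1.406; E ≈ 1.469.
3:2 ≈ 1.500; option B is nearest (Δ 0.013).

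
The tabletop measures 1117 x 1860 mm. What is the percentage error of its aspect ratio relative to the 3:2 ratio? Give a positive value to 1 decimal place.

Ratio = 1860 / 1117 ≈ 1.6652.
Ideal 3:2 = 1.5000. |1.6652 − 1.5000| / 1.5000 ≈ 11.01% → 11.0%.

11.0%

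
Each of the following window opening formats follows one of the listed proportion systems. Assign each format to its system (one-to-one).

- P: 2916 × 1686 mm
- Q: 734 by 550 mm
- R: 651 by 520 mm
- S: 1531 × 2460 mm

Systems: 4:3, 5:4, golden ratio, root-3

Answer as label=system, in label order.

P = 2916/1686 ≈ 1.730 → root-3 (1.732)
Q = 734/550 ≈ 1.335 → 4:3 (1.333)
R = 651/520 ≈ 1.252 → 5:4 (1.250)
S = 2460/1531 ≈ 1.607 → golden ratio (1.618)

P=root-3, Q=4:3, R=5:4, S=golden ratio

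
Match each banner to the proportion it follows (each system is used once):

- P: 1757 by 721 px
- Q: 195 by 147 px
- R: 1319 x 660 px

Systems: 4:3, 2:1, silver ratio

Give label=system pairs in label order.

P=silver ratio, Q=4:3, R=2:1

P = 1757/721 ≈ 2.437 → silver ratio (2.414)
Q = 195/147 ≈ 1.327 → 4:3 (1.333)
R = 1319/660 ≈ 1.998 → 2:1 (2.000)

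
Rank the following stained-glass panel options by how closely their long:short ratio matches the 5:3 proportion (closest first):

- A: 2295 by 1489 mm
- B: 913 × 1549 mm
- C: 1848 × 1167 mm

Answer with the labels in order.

Ratios: A = 2295 / 1489 ≈ 1.541; B = 1549 / 913 ≈ 1.697; C = 1848 / 1167 ≈ 1.584.
|Δ from 1.667|: A 0.126; B 0.030; C 0.083.

B, C, A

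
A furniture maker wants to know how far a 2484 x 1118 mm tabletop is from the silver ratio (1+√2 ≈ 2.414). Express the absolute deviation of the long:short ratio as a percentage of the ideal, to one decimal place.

8.0%

Ratio = 2484 / 1118 ≈ 2.2218.
Ideal silver ratio ≈ 2.4142. |2.2218 − 2.4142| / 2.4142 ≈ 7.97% → 8.0%.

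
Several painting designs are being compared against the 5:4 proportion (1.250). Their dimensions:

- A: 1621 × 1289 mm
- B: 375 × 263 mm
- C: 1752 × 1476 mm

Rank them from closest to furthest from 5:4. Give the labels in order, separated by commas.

Ratios: A = 1621 / 1289 ≈ 1.258; B = 375 / 263 ≈ 1.426; C = 1752 / 1476 ≈ 1.187.
|Δ from 1.250|: A 0.008; B 0.176; C 0.063.

A, C, B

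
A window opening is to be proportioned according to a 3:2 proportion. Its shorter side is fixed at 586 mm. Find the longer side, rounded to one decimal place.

3:2 = 1.50000.
Longer side = 586 × 1.50000 ≈ 879.000 → 879.0 mm.

879.0 mm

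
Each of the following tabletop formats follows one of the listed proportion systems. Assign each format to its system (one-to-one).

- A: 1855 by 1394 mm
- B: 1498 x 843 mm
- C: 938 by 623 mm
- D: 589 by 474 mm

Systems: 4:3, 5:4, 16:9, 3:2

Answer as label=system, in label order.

A=4:3, B=16:9, C=3:2, D=5:4

A = 1855/1394 ≈ 1.331 → 4:3 (1.333)
B = 1498/843 ≈ 1.777 → 16:9 (1.778)
C = 938/623 ≈ 1.506 → 3:2 (1.500)
D = 589/474 ≈ 1.243 → 5:4 (1.250)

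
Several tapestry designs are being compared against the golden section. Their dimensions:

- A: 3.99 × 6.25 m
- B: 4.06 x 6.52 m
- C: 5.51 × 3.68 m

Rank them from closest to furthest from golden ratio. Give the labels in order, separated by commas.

B, A, C

Ratios: A = 6.25 / 3.99 ≈ 1.566; B = 6.52 / 4.06 ≈ 1.606; C = 5.51 / 3.68 ≈ 1.497.
|Δ from 1.618|: A 0.052; B 0.012; C 0.121.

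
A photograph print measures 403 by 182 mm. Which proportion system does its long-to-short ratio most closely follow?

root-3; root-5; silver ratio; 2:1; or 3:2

root-5

403/182 ≈ 2.214. Nearest candidates are root-5 (2.236, off by 0.022) and silver ratio (2.414, off by 0.200).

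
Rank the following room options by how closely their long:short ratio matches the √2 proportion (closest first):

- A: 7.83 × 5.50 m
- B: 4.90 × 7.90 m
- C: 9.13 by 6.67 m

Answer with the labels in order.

A, C, B

Ratios: A = 7.83 / 5.50 ≈ 1.424; B = 7.90 / 4.90 ≈ 1.612; C = 9.13 / 6.67 ≈ 1.369.
|Δ from 1.414|: A 0.010; B 0.198; C 0.045.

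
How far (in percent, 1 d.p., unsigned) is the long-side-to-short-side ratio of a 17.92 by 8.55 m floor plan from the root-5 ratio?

Ratio = 17.92 / 8.55 ≈ 2.0959.
Ideal root-5 ≈ 2.2361. |2.0959 − 2.2361| / 2.2361 ≈ 6.27% → 6.3%.

6.3%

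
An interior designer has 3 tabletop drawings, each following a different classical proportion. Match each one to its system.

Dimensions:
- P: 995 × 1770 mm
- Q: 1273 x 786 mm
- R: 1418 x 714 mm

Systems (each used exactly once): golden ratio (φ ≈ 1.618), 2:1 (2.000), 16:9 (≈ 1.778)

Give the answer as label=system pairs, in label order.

P=16:9, Q=golden ratio, R=2:1

Ratios: P ≈ 1.779; Q ≈ 1.620; R ≈ 1.986.
Targets: golden ratio ≈ 1.618; 2:1 ≈ 2.000; 16:9 ≈ 1.778.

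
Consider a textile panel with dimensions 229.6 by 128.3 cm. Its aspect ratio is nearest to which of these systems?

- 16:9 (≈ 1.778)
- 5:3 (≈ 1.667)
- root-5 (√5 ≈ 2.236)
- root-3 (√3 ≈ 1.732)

16:9

Ratio = 229.6 / 128.3 ≈ 1.790.
Distances: 16:9 1.778 (Δ 0.012); 5:3 1.667 (Δ 0.123); root-5 2.236 (Δ 0.446); root-3 1.732 (Δ 0.058).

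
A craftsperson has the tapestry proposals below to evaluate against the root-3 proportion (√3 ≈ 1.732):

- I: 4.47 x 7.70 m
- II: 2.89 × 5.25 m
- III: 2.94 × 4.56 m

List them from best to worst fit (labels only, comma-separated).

I, II, III

Ratios: I = 7.70 / 4.47 ≈ 1.723; II = 5.25 / 2.89 ≈ 1.817; III = 4.56 / 2.94 ≈ 1.551.
|Δ from 1.732|: I 0.009; II 0.085; III 0.181.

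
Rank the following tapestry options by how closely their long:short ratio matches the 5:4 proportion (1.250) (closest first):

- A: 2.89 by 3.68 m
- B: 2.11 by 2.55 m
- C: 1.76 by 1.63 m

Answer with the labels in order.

Ratios: A = 3.68 / 2.89 ≈ 1.273; B = 2.55 / 2.11 ≈ 1.209; C = 1.76 / 1.63 ≈ 1.080.
|Δ from 1.250|: A 0.023; B 0.041; C 0.170.

A, B, C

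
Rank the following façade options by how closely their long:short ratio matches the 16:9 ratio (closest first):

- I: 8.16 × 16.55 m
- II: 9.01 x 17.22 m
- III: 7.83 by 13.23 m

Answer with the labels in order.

III, II, I

I: 16.55/8.16 ≈ 2.028 → |2.028 − 1.778| = 0.250
II: 17.22/9.01 ≈ 1.911 → |1.911 − 1.778| = 0.133
III: 13.23/7.83 ≈ 1.690 → |1.690 − 1.778| = 0.088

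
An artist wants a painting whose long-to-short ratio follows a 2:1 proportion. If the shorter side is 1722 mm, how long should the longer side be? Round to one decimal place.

3444.0 mm

2:1 = 2.00000.
Longer side = 1722 × 2.00000 ≈ 3444.000 → 3444.0 mm.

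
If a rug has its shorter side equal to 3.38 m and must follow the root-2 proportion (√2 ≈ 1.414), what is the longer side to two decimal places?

root-2 ≈ 1.41421.
Longer side = 3.38 × 1.41421 ≈ 4.7800 → 4.78 m.

4.78 m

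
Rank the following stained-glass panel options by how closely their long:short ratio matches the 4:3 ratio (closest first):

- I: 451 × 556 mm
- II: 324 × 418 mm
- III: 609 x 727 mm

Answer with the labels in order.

Ratios: I = 556 / 451 ≈ 1.233; II = 418 / 324 ≈ 1.290; III = 727 / 609 ≈ 1.194.
|Δ from 1.333|: I 0.100; II 0.043; III 0.139.

II, I, III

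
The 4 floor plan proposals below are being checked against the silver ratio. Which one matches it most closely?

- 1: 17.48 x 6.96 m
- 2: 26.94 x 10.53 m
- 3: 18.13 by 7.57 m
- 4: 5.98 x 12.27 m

3

Ratios (long/short): 1 ≈ 2.511; 2 ≈ 2.558; 3 ≈ 2.395; 4 ≈ 2.052.
silver ratio ≈ 2.414; option 3 is nearest (Δ 0.019).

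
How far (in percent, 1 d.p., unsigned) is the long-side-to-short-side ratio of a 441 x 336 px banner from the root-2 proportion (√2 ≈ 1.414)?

7.2%

Ratio = 441 / 336 ≈ 1.3125.
Ideal root-2 ≈ 1.4142. |1.3125 − 1.4142| / 1.4142 ≈ 7.19% → 7.2%.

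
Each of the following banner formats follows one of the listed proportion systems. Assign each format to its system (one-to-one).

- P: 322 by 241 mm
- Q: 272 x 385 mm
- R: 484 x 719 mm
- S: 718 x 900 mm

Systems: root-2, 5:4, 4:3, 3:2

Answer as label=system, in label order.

P=4:3, Q=root-2, R=3:2, S=5:4

P = 322/241 ≈ 1.336 → 4:3 (1.333)
Q = 385/272 ≈ 1.415 → root-2 (1.414)
R = 719/484 ≈ 1.486 → 3:2 (1.500)
S = 900/718 ≈ 1.253 → 5:4 (1.250)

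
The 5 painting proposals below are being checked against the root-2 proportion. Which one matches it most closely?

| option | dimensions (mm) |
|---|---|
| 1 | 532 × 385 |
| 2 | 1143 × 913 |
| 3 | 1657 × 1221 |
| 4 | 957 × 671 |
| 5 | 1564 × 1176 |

4

Target root-2 ≈ 1.414.
1: 1.382 (Δ0.032)  2: 1.252 (Δ0.162)  3: 1.357 (Δ0.057)  4: 1.426 (Δ0.012)  5: 1.330 (Δ0.084)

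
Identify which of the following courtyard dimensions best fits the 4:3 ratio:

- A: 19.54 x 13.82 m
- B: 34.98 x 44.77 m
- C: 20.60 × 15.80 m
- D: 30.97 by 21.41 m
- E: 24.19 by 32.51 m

Ratios (long/short): A ≈ 1.414; B ≈ 1.280; C ≈ 1.304; D ≈ 1.447; E ≈ 1.344.
4:3 ≈ 1.333; option E is nearest (Δ 0.011).

E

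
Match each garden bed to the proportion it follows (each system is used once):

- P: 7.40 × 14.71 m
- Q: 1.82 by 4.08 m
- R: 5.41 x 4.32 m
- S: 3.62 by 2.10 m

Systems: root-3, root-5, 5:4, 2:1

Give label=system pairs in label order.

P = 14.71/7.40 ≈ 1.988 → 2:1 (2.000)
Q = 4.08/1.82 ≈ 2.242 → root-5 (2.236)
R = 5.41/4.32 ≈ 1.252 → 5:4 (1.250)
S = 3.62/2.10 ≈ 1.724 → root-3 (1.732)

P=2:1, Q=root-5, R=5:4, S=root-3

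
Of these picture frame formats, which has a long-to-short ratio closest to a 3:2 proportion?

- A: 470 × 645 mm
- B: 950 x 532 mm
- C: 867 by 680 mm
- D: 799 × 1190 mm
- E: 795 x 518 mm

Target 3:2 ≈ 1.500.
A: 1.372 (Δ0.128)  B: 1.786 (Δ0.286)  C: 1.275 (Δ0.225)  D: 1.489 (Δ0.011)  E: 1.535 (Δ0.035)

D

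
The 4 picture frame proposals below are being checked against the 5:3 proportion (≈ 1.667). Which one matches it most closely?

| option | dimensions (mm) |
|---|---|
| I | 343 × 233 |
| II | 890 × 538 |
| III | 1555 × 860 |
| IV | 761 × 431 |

II

Target 5:3 ≈ 1.667.
I: 1.472 (Δ0.195)  II: 1.654 (Δ0.013)  III: 1.808 (Δ0.141)  IV: 1.766 (Δ0.099)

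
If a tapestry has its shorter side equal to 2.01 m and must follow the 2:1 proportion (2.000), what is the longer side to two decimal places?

4.02 m

2:1 = 2.00000.
Longer side = 2.01 × 2.00000 ≈ 4.0200 → 4.02 m.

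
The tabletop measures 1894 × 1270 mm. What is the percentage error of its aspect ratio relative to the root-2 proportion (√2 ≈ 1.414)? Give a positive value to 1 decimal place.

Ratio = 1894 / 1270 ≈ 1.4913.
Ideal root-2 ≈ 1.4142. |1.4913 − 1.4142| / 1.4142 ≈ 5.45% → 5.5%.

5.5%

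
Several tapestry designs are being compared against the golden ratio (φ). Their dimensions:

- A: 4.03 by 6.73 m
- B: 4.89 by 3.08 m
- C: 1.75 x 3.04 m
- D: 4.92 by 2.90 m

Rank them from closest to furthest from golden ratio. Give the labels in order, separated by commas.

A: 6.73/4.03 ≈ 1.670 → |1.670 − 1.618| = 0.052
B: 4.89/3.08 ≈ 1.588 → |1.588 − 1.618| = 0.030
C: 3.04/1.75 ≈ 1.737 → |1.737 − 1.618| = 0.119
D: 4.92/2.90 ≈ 1.697 → |1.697 − 1.618| = 0.079

B, A, D, C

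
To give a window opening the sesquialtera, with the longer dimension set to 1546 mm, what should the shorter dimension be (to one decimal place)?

3:2 = 1.50000.
Shorter side = 1546 ÷ 1.50000 ≈ 1030.667 → 1030.7 mm.

1030.7 mm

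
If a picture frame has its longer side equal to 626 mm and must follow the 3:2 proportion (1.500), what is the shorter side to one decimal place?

417.3 mm

3:2 = 1.50000.
Shorter side = 626 ÷ 1.50000 ≈ 417.333 → 417.3 mm.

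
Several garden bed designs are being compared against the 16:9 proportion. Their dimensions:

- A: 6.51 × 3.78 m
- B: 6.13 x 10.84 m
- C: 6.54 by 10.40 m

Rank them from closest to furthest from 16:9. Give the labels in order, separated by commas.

Ratios: A = 6.51 / 3.78 ≈ 1.722; B = 10.84 / 6.13 ≈ 1.768; C = 10.40 / 6.54 ≈ 1.590.
|Δ from 1.778|: A 0.056; B 0.010; C 0.188.

B, A, C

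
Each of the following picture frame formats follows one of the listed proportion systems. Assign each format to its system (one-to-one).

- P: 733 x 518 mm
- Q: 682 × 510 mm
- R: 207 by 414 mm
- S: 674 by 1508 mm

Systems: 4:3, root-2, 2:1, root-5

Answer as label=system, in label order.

P=root-2, Q=4:3, R=2:1, S=root-5

P = 733/518 ≈ 1.415 → root-2 (1.414)
Q = 682/510 ≈ 1.337 → 4:3 (1.333)
R = 414/207 ≈ 2.000 → 2:1 (2.000)
S = 1508/674 ≈ 2.237 → root-5 (2.236)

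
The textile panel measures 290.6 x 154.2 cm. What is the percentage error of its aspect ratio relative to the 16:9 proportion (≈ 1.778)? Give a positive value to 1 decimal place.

Ratio = 290.6 / 154.2 ≈ 1.8846.
Ideal 16:9 ≈ 1.7778. |1.8846 − 1.7778| / 1.7778 ≈ 6.01% → 6.0%.

6.0%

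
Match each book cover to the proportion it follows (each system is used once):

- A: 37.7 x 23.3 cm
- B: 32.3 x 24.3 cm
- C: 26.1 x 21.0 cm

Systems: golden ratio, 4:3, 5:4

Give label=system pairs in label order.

Ratios: A ≈ 1.618; B ≈ 1.329; C ≈ 1.243.
Targets: golden ratio ≈ 1.618; 4:3 ≈ 1.333; 5:4 ≈ 1.250.

A=golden ratio, B=4:3, C=5:4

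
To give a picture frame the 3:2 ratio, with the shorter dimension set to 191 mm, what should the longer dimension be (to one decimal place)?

286.5 mm

3:2 = 1.50000.
Longer side = 191 × 1.50000 ≈ 286.500 → 286.5 mm.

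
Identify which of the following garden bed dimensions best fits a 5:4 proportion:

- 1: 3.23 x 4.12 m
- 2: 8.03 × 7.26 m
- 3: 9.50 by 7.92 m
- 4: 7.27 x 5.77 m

Ratios (long/short): 1 ≈ 1.276; 2 ≈ 1.106; 3 ≈ 1.199; 4 ≈ 1.260.
5:4 ≈ 1.250; option 4 is nearest (Δ 0.010).

4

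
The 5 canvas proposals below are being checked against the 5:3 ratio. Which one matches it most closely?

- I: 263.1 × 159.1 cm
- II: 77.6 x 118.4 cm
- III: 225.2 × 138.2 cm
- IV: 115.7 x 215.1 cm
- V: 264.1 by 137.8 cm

Target 5:3 ≈ 1.667.
I: 1.654 (Δ0.013)  II: 1.526 (Δ0.141)  III: 1.630 (Δ0.037)  IV: 1.859 (Δ0.192)  V: 1.917 (Δ0.250)

I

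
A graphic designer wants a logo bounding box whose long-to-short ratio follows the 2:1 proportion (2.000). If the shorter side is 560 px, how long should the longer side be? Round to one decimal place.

2:1 = 2.00000.
Longer side = 560 × 2.00000 ≈ 1120.000 → 1120.0 px.

1120.0 px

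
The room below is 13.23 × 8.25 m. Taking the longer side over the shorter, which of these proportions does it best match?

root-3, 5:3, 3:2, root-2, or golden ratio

13.23/8.25 ≈ 1.604. Nearest candidates are golden ratio (1.618, off by 0.014) and 5:3 (1.667, off by 0.063).

golden ratio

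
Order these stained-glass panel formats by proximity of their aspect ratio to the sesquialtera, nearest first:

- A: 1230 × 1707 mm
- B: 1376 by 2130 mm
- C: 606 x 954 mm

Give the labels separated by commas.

B, C, A

A: 1707/1230 ≈ 1.388 → |1.388 − 1.500| = 0.112
B: 2130/1376 ≈ 1.548 → |1.548 − 1.500| = 0.048
C: 954/606 ≈ 1.574 → |1.574 − 1.500| = 0.074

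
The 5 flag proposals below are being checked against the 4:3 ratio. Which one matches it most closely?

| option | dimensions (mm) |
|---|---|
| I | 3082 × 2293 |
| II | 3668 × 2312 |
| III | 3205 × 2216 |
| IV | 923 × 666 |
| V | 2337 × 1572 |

I

Ratios (long/short): I ≈ 1.344; II ≈ 1.587; III ≈ 1.446; IV ≈ 1.386; V ≈ 1.487.
4:3 ≈ 1.333; option I is nearest (Δ 0.011).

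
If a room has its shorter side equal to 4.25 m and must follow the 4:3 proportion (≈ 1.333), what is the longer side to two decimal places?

5.67 m

4:3 ≈ 1.33333.
Longer side = 4.25 × 1.33333 ≈ 5.6667 → 5.67 m.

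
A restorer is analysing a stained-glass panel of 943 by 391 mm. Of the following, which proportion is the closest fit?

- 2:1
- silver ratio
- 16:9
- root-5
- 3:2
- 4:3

silver ratio

943/391 ≈ 2.412. Nearest candidates are silver ratio (2.414, off by 0.002) and root-5 (2.236, off by 0.176).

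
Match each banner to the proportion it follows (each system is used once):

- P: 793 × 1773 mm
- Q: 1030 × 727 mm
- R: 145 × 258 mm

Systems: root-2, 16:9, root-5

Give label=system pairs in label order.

P=root-5, Q=root-2, R=16:9

Ratios: P ≈ 2.236; Q ≈ 1.417; R ≈ 1.779.
Targets: root-2 ≈ 1.414; 16:9 ≈ 1.778; root-5 ≈ 2.236.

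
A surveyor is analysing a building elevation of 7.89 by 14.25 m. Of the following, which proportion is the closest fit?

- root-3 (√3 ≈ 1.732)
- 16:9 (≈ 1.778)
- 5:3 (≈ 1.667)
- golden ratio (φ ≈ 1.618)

Ratio = 14.25 / 7.89 ≈ 1.806.
Distances: root-3 1.732 (Δ 0.074); 16:9 1.778 (Δ 0.028); 5:3 1.667 (Δ 0.139); golden ratio 1.618 (Δ 0.188).

16:9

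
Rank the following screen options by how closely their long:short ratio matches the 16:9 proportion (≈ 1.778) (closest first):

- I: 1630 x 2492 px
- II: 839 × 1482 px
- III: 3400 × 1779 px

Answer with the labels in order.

II, III, I

Ratios: I = 2492 / 1630 ≈ 1.529; II = 1482 / 839 ≈ 1.766; III = 3400 / 1779 ≈ 1.911.
|Δ from 1.778|: I 0.249; II 0.012; III 0.133.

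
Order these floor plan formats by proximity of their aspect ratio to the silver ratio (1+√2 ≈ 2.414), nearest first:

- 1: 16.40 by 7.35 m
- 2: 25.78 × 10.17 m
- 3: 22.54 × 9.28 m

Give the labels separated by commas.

Ratios: 1 = 16.40 / 7.35 ≈ 2.231; 2 = 25.78 / 10.17 ≈ 2.535; 3 = 22.54 / 9.28 ≈ 2.429.
|Δ from 2.414|: 1 0.183; 2 0.121; 3 0.015.

3, 2, 1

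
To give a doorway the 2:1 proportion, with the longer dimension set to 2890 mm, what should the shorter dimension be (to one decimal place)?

2:1 = 2.00000.
Shorter side = 2890 ÷ 2.00000 ≈ 1445.000 → 1445.0 mm.

1445.0 mm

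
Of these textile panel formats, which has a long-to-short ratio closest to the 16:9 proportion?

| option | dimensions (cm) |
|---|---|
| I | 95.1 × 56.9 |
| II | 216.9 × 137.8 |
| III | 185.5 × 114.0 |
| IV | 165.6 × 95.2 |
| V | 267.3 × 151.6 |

Target 16:9 ≈ 1.778.
I: 1.671 (Δ0.107)  II: 1.574 (Δ0.204)  III: 1.627 (Δ0.151)  IV: 1.739 (Δ0.039)  V: 1.763 (Δ0.015)

V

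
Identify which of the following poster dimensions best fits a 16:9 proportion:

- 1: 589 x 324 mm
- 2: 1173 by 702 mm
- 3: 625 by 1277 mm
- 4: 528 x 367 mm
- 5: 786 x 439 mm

5

Target 16:9 ≈ 1.778.
1: 1.818 (Δ0.040)  2: 1.671 (Δ0.107)  3: 2.043 (Δ0.265)  4: 1.439 (Δ0.339)  5: 1.790 (Δ0.012)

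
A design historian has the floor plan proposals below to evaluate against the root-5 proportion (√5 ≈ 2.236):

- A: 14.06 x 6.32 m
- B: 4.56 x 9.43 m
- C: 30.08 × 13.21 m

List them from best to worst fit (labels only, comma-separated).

Ratios: A = 14.06 / 6.32 ≈ 2.225; B = 9.43 / 4.56 ≈ 2.068; C = 30.08 / 13.21 ≈ 2.277.
|Δ from 2.236|: A 0.011; B 0.168; C 0.041.

A, C, B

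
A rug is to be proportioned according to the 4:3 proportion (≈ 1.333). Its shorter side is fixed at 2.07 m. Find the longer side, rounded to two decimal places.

4:3 ≈ 1.33333.
Longer side = 2.07 × 1.33333 ≈ 2.7600 → 2.76 m.

2.76 m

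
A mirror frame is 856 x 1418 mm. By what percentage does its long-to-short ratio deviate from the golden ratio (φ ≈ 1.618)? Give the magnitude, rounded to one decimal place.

2.4%

Ratio = 1418 / 856 ≈ 1.6565.
Ideal golden ratio ≈ 1.6180. |1.6565 − 1.6180| / 1.6180 ≈ 2.38% → 2.4%.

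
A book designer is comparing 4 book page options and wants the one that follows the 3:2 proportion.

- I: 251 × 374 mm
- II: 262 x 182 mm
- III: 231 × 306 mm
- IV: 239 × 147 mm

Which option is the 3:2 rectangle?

Ratios (long/short): I ≈ 1.490; II ≈ 1.440; III ≈ 1.325; IV ≈ 1.626.
3:2 ≈ 1.500; option I is nearest (Δ 0.010).

I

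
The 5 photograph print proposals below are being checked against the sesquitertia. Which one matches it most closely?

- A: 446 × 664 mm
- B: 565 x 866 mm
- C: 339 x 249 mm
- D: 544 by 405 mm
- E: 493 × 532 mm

D

Ratios (long/short): A ≈ 1.489; B ≈ 1.533; C ≈ 1.361; D ≈ 1.343; E ≈ 1.079.
4:3 ≈ 1.333; option D is nearest (Δ 0.010).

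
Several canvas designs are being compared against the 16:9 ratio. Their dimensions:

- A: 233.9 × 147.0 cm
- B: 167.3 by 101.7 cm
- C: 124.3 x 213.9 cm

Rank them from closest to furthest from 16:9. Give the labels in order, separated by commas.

Ratios: A = 233.9 / 147.0 ≈ 1.591; B = 167.3 / 101.7 ≈ 1.645; C = 213.9 / 124.3 ≈ 1.721.
|Δ from 1.778|: A 0.187; B 0.133; C 0.057.

C, B, A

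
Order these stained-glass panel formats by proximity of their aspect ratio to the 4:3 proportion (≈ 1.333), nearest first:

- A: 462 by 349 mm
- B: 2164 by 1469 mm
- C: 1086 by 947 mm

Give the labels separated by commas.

A, B, C

Ratios: A = 462 / 349 ≈ 1.324; B = 2164 / 1469 ≈ 1.473; C = 1086 / 947 ≈ 1.147.
|Δ from 1.333|: A 0.009; B 0.140; C 0.186.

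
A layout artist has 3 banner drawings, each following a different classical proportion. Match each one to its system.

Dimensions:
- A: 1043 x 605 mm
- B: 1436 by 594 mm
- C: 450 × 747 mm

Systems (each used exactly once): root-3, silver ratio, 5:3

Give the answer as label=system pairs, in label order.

A = 1043/605 ≈ 1.724 → root-3 (1.732)
B = 1436/594 ≈ 2.418 → silver ratio (2.414)
C = 747/450 ≈ 1.660 → 5:3 (1.667)

A=root-3, B=silver ratio, C=5:3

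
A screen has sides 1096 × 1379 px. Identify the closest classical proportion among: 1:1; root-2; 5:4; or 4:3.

1379/1096 ≈ 1.258. Nearest candidates are 5:4 (1.250, off by 0.008) and 4:3 (1.333, off by 0.075).

5:4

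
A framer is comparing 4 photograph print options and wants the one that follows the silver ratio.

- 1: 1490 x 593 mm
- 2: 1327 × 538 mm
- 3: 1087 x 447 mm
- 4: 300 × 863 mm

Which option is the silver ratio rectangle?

3

Target silver ratio ≈ 2.414.
1: 2.513 (Δ0.099)  2: 2.467 (Δ0.053)  3: 2.432 (Δ0.018)  4: 2.877 (Δ0.463)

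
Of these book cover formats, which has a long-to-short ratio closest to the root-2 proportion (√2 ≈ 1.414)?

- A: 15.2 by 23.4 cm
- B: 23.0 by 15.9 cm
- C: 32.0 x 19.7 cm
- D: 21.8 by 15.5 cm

Ratios (long/short): A ≈ 1.539; B ≈ 1.447; C ≈ 1.624; D ≈ 1.406.
root-2 ≈ 1.414; option D is nearest (Δ 0.008).

D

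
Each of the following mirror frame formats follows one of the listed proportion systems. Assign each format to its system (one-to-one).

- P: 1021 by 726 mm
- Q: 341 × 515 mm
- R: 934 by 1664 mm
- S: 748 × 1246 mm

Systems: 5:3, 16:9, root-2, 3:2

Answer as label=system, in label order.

P=root-2, Q=3:2, R=16:9, S=5:3

Ratios: P ≈ 1.406; Q ≈ 1.510; R ≈ 1.782; S ≈ 1.666.
Targets: 5:3 ≈ 1.667; 16:9 ≈ 1.778; root-2 ≈ 1.414; 3:2 ≈ 1.500.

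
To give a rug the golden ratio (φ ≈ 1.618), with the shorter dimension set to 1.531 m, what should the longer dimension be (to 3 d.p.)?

2.477 m

golden ratio ≈ 1.61803.
Longer side = 1.531 × 1.61803 ≈ 2.47720 → 2.477 m.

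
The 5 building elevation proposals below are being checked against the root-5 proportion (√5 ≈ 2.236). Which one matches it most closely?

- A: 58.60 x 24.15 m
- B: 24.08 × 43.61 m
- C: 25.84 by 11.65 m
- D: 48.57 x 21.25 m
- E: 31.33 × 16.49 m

Target root-5 ≈ 2.236.
A: 2.427 (Δ0.191)  B: 1.811 (Δ0.425)  C: 2.218 (Δ0.018)  D: 2.286 (Δ0.050)  E: 1.900 (Δ0.336)

C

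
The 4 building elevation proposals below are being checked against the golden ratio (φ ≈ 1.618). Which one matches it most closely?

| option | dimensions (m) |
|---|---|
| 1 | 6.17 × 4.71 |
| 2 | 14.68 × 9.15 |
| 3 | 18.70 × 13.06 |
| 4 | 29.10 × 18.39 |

Ratios (long/short): 1 ≈ 1.310; 2 ≈ 1.604; 3 ≈ 1.432; 4 ≈ 1.582.
golden ratio ≈ 1.618; option 2 is nearest (Δ 0.014).

2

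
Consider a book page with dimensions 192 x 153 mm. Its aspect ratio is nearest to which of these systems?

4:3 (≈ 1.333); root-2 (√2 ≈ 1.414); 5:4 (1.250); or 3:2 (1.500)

Ratio = 192 / 153 ≈ 1.255.
Distances: 4:3 1.333 (Δ 0.078); root-2 1.414 (Δ 0.159); 5:4 1.250 (Δ 0.005); 3:2 1.500 (Δ 0.245).

5:4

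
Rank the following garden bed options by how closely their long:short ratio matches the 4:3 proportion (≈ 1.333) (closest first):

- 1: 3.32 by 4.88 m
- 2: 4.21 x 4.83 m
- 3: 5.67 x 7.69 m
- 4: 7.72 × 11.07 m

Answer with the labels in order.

3, 4, 1, 2

Ratios: 1 = 4.88 / 3.32 ≈ 1.470; 2 = 4.83 / 4.21 ≈ 1.147; 3 = 7.69 / 5.67 ≈ 1.356; 4 = 11.07 / 7.72 ≈ 1.434.
|Δ from 1.333|: 1 0.137; 2 0.186; 3 0.023; 4 0.101.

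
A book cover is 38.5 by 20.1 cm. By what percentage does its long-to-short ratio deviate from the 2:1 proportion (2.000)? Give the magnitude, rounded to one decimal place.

Ratio = 38.5 / 20.1 ≈ 1.9154.
Ideal 2:1 = 2.0000. |1.9154 − 2.0000| / 2.0000 ≈ 4.23% → 4.2%.

4.2%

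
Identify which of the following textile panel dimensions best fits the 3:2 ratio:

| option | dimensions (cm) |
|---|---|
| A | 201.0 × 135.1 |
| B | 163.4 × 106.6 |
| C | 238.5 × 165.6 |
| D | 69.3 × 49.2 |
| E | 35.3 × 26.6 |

Target 3:2 ≈ 1.500.
A: 1.488 (Δ0.012)  B: 1.533 (Δ0.033)  C: 1.440 (Δ0.060)  D: 1.409 (Δ0.091)  E: 1.327 (Δ0.173)

A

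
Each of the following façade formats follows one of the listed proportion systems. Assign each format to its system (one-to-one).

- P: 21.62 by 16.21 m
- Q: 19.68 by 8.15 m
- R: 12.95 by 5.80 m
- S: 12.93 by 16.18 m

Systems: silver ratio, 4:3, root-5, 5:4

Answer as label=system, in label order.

P=4:3, Q=silver ratio, R=root-5, S=5:4

P = 21.62/16.21 ≈ 1.334 → 4:3 (1.333)
Q = 19.68/8.15 ≈ 2.415 → silver ratio (2.414)
R = 12.95/5.80 ≈ 2.233 → root-5 (2.236)
S = 16.18/12.93 ≈ 1.251 → 5:4 (1.250)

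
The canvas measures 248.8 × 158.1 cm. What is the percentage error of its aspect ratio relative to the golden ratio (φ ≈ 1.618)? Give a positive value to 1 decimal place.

Ratio = 248.8 / 158.1 ≈ 1.5737.
Ideal golden ratio ≈ 1.6180. |1.5737 − 1.6180| / 1.6180 ≈ 2.74% → 2.7%.

2.7%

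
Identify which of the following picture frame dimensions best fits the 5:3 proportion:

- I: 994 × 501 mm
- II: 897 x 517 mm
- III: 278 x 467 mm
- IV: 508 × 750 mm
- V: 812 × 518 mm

Target 5:3 ≈ 1.667.
I: 1.984 (Δ0.317)  II: 1.735 (Δ0.068)  III: 1.680 (Δ0.013)  IV: 1.476 (Δ0.191)  V: 1.568 (Δ0.099)

III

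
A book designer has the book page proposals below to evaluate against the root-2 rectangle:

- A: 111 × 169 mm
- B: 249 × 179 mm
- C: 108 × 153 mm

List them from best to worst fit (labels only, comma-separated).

C, B, A

Ratios: A = 169 / 111 ≈ 1.523; B = 249 / 179 ≈ 1.391; C = 153 / 108 ≈ 1.417.
|Δ from 1.414|: A 0.109; B 0.023; C 0.003.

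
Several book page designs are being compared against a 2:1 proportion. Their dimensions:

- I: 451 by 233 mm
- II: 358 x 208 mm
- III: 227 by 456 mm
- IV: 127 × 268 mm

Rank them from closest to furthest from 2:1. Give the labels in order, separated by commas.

III, I, IV, II

I: 451/233 ≈ 1.936 → |1.936 − 2.000| = 0.064
II: 358/208 ≈ 1.721 → |1.721 − 2.000| = 0.279
III: 456/227 ≈ 2.009 → |2.009 − 2.000| = 0.009
IV: 268/127 ≈ 2.110 → |2.110 − 2.000| = 0.110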